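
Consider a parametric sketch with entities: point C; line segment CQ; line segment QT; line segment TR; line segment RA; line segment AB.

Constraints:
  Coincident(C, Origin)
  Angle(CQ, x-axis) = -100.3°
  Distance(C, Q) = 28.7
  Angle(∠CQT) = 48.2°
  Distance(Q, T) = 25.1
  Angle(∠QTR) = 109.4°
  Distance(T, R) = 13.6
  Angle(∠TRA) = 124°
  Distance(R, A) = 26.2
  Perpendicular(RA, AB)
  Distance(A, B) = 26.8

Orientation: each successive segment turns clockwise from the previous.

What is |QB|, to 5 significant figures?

19.399

C is at the origin; CQ runs at -100.3° with length 28.7, so Q = (-5.1316, -28.238). ∠CQT = 48.2° gives QT at 127.90° from the x-axis; with |QT| = 25.1, T = (-20.550, -8.4315). ∠QTR = 109.4° gives TR at 57.300° from the x-axis; with |TR| = 13.6, R = (-13.203, 3.0131). ∠TRA = 124.0° gives RA at 1.3000° from the x-axis; with |RA| = 26.2, A = (12.990, 3.6075). The perpendicularity gives AB at right angles to RA, so AB runs at -88.700°; with |AB| = 26.8, B = (13.598, -23.186). Then |QB| = |B − Q| = 19.399.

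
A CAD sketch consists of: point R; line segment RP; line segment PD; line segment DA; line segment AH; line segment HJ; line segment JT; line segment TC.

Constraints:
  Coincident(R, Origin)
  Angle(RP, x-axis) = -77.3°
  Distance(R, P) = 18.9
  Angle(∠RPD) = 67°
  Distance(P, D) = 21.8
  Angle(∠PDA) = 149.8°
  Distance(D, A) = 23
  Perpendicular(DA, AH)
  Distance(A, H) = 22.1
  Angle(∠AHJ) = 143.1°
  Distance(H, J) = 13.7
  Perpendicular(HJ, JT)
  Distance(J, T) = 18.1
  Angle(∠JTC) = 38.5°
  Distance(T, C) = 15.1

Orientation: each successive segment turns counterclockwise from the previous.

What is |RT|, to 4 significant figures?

4.009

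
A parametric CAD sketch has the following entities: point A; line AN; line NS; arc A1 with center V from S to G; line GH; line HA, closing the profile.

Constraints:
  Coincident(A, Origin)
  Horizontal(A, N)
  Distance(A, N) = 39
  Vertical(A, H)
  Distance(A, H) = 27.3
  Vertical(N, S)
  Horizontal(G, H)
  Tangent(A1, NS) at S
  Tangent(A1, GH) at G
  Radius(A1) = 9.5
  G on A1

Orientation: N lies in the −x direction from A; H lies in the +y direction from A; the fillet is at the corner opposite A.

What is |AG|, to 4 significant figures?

40.19

The virtual corner opposite A is at (-39.00, 27.30). The tangent condition forces VS to be normal to NS and A1 meets GH tangentially, so VG is at right angles to GH, with radius 9.5, so the center V sits 9.5 in from both sides at V = (-29.50, 17.80). That places the tangent points at S = (-39.00, 17.80) on NS and G = (-29.50, 27.30) on GH. Then |AG| = |G − A| = 40.19.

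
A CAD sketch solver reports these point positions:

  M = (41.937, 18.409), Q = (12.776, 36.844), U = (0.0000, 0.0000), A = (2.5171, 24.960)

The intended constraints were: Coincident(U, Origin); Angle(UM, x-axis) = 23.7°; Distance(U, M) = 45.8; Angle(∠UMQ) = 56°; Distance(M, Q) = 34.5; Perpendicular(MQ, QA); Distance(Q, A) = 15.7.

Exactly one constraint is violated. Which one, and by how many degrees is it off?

Perpendicular(MQ, QA) — off by 8.50°.

U = (0.00, 0.00) ✓; UM at 23.70° ✓; |UM| = 45.80 ✓; ∠UMQ = 56.00° ✓; |MQ| = 34.50 ✓; ∠(MQ, QA) = 81.50° ✗; |QA| = 15.70 ✓.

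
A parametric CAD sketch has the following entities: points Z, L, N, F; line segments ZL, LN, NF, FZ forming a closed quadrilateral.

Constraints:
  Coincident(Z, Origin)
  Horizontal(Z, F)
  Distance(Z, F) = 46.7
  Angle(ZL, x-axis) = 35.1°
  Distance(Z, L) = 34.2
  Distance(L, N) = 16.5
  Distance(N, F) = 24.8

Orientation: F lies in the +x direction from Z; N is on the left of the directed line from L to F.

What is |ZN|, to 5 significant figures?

50.175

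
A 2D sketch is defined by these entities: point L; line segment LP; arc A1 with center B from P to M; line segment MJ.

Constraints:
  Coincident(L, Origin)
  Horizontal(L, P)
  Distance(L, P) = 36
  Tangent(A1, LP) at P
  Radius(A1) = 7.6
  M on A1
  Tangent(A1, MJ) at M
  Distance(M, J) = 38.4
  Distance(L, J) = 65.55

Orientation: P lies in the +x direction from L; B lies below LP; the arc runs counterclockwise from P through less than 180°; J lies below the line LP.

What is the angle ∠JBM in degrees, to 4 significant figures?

78.80°

L is at the origin; LP is horizontal with |LP| = 36.0 and P on the +x side, so P = (36.00, 0.000). Tangency of A1 to LP means the radius BP is perpendicular to LP, so B = P + (0, -7.6) = (36.00, -7.600). Since BM ⟂ MJ (tangency), |BJ| = √(7.6² + 38.4²) = 39.14 regardless of where M sits on A1. So J lies on both circle(L, 65.55) and circle(B, 39.14); the below-LP intersection is J = (47.71, -44.95). M is the foot of the tangent from J: M = (29.33, -11.24).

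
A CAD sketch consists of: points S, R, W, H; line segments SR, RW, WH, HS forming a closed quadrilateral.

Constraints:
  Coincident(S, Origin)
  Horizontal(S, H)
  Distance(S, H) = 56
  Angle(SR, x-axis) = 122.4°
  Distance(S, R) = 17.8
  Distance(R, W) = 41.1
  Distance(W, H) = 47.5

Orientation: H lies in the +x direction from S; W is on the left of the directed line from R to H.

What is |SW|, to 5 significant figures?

44.505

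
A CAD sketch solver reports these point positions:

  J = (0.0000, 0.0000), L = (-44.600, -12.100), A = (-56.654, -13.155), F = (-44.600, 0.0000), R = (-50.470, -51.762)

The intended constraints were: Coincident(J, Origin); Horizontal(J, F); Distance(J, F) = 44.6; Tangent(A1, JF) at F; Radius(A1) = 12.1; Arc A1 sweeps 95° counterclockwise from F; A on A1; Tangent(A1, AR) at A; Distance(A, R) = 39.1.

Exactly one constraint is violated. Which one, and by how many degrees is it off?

Tangent(A1, AR) at A — off by 4.10°.

J = (0.00, 0.00) ✓; J.y = 0.00, F.y = 0.00 ✓; |JF| = 44.60 ✓; ∠(LF, FJ) = 90.00° ✓; |LF| = 12.10 ✓; bearing(L→A) − bearing(L→F) = 95.00° ✓; |LA| = 12.10 ✓; ∠(LA, AR) = 85.90° ✗; |AR| = 39.10 ✓.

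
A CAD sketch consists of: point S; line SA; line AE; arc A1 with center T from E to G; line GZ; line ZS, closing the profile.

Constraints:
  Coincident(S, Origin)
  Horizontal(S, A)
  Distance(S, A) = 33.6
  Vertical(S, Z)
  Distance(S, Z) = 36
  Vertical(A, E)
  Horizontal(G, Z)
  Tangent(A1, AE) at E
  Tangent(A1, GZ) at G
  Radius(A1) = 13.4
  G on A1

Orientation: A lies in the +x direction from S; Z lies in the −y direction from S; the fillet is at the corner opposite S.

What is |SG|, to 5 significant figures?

41.280

S is at the origin; SA is horizontal with |SA| = 33.6 and A on the +x side, so A = (33.600, 0.0000). S and Z share the same x with |SZ| = 36.0 and Z on the −y side, so Z = (0.0000, -36.000). The virtual corner opposite S is at (33.600, -36.000). Since A1 is tangent to AE there, TE ⟂ AE and since A1 is tangent to GZ there, TG ⟂ GZ, with radius 13.4, so the center T sits 13.4 in from both sides at T = (20.200, -22.600). That places the tangent points at E = (33.600, -22.600) on AE and G = (20.200, -36.000) on GZ. Then |SG| = |G − S| = 41.280.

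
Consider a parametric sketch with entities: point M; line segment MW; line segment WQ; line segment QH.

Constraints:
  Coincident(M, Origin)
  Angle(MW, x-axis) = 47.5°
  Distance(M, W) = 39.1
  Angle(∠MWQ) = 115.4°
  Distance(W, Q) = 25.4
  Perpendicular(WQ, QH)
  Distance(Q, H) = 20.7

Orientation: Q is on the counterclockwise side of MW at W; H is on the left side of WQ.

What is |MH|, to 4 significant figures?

44.63

M is at the origin; MW runs at 47.5° with length 39.1, so W = 39.1·(cos 47.5°, sin 47.5°) = (26.42, 28.83). ∠MWQ = 115.4°, so WQ runs at 47.5° + (180° − 115.4°) = 112.1° from the x-axis; with |WQ| = 25.4, Q = W + 25.4·(cos 112.1°, sin 112.1°) = (16.86, 52.36). The perpendicularity gives QH at right angles to WQ; with |QH| = 20.7 on the left of WQ, H = Q + 20.7·(-0.9265, -0.3762) = (-2.320, 44.57). Then |MH| = |H − M| = 44.63.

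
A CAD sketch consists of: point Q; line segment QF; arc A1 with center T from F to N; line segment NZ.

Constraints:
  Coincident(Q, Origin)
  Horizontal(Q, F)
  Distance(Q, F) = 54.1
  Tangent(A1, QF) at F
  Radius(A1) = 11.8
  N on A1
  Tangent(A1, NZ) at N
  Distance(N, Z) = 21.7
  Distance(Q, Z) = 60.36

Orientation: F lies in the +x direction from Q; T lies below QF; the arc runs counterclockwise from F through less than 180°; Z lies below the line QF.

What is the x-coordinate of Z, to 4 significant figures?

48.55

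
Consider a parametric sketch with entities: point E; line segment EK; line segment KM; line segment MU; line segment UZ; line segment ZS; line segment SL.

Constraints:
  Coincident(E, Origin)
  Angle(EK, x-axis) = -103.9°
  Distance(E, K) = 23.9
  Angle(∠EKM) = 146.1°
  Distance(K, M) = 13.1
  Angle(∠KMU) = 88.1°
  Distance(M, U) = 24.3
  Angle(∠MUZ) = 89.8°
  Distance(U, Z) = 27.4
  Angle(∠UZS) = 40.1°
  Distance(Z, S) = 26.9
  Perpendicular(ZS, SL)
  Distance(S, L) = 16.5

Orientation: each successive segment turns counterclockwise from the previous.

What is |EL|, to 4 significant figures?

36.67

∠UZS = 40.1° gives ZS at -108.0° from the x-axis; with |ZS| = 26.9, S = (2.664, -26.64). ZS is perpendicular to SL, so SL runs at -18.00°; with |SL| = 16.5, L = (18.36, -31.74). Then |EL| = |L − E| = 36.67.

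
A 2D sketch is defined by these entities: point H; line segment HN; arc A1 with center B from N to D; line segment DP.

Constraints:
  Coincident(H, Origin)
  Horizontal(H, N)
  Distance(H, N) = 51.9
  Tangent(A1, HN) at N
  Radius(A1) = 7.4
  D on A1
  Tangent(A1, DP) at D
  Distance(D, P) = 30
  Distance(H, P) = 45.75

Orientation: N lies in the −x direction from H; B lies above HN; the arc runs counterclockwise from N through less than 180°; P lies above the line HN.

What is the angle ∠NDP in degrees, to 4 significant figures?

147.0°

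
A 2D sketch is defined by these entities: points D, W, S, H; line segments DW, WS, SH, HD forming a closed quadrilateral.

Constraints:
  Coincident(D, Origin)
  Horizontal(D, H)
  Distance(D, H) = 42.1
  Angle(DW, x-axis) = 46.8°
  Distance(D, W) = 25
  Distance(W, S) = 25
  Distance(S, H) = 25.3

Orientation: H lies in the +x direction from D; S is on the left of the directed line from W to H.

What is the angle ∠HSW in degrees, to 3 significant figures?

75.9°

Checks: |WS| = 25.00 ✓; |SH| = 25.30 ✓.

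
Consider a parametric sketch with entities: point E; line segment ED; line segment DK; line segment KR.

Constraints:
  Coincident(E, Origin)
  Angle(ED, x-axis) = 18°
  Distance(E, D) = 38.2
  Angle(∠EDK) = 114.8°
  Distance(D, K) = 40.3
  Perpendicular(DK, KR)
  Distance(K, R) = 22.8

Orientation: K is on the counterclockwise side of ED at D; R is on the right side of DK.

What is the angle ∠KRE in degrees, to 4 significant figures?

44.42°

E is at the origin; ED runs at 18.0° with length 38.2, so D = 38.2·(cos 18.0°, sin 18.0°) = (36.33, 11.80). ∠EDK = 114.8°, so DK runs at 18.0° + (180° − 114.8°) = 83.20° from the x-axis; with |DK| = 40.3, K = D + 40.3·(cos 83.20°, sin 83.20°) = (41.10, 51.82). DK ⟂ KR; with |KR| = 22.8 on the right of DK, R = K + 22.8·(0.9930, -0.1184) = (63.74, 49.12). Then cos ∠KRE = RK·RE / (|RK||RE|), giving 44.42°.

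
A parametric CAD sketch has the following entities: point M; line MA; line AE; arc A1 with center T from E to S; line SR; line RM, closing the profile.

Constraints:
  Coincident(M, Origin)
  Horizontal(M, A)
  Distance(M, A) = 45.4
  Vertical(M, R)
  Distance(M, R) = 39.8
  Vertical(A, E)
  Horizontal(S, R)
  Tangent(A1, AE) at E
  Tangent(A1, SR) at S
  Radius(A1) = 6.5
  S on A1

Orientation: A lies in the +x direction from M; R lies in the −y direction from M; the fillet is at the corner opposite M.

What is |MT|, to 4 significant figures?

51.21

M is at the origin; MA is horizontal with |MA| = 45.4 and A on the +x side, so A = (45.40, 0.000). M and R share the same x with |MR| = 39.8 and R on the −y side, so R = (0.000, -39.80). The virtual corner opposite M is at (45.40, -39.80). Tangency of A1 to AE means the radius TE is perpendicular to AE and since A1 is tangent to SR there, TS ⟂ SR, with radius 6.5, so the center T sits 6.5 in from both sides at T = (38.90, -33.30). Then |MT| = |T − M| = 51.21.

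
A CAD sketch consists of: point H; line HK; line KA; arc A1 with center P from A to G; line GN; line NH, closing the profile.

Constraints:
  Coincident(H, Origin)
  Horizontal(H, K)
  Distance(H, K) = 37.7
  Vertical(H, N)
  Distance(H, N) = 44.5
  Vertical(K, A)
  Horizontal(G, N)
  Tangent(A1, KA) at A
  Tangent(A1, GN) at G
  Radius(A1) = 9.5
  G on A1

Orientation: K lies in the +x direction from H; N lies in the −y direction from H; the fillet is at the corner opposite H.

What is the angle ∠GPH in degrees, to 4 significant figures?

141.1°

The virtual corner opposite H is at (37.70, -44.50). Since A1 is tangent to KA there, PA ⟂ KA and since A1 is tangent to GN there, PG ⟂ GN, with radius 9.5, so the center P sits 9.5 in from both sides at P = (28.20, -35.00). That places the tangent points at A = (37.70, -35.00) on KA and G = (28.20, -44.50) on GN. Then cos ∠GPH = PG·PH / (|PG||PH|), giving 141.1°.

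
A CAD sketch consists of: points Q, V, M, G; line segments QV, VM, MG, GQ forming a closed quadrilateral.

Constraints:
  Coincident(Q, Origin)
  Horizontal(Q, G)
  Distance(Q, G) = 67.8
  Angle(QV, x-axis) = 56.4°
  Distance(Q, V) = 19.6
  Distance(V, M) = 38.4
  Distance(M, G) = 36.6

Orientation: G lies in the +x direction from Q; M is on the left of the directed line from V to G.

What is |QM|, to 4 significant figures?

55.52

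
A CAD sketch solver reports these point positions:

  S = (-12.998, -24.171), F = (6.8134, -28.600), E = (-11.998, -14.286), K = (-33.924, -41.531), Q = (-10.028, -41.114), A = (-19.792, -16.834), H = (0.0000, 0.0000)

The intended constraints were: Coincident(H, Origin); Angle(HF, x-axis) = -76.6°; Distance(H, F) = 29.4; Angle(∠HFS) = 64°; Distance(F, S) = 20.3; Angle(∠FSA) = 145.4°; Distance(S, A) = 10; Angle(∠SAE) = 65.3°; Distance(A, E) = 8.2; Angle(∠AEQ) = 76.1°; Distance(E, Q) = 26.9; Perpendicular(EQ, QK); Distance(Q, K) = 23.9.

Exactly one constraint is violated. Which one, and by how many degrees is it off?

Perpendicular(EQ, QK) — off by 3.20°.

H = (0.00, 0.00) ✓; HF at -76.60° ✓; |HF| = 29.40 ✓; ∠HFS = 64.00° ✓; |FS| = 20.30 ✓; ∠FSA = 145.4° ✓; |SA| = 10.00 ✓; ∠SAE = 65.30° ✓; |AE| = 8.200 ✓; ∠AEQ = 76.10° ✓; |EQ| = 26.90 ✓; ∠(EQ, QK) = 93.20° ✗; |QK| = 23.90 ✓.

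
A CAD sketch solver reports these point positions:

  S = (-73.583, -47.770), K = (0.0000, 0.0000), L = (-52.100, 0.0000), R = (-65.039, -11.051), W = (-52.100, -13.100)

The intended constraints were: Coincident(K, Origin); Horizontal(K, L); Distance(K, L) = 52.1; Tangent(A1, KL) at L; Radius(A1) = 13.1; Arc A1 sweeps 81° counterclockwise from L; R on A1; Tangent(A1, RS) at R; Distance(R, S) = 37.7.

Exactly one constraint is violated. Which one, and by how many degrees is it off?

Tangent(A1, RS) at R — off by 4.10°.

K = (0.00, 0.00) ✓; K.y = 0.00, L.y = 0.00 ✓; |KL| = 52.10 ✓; ∠(WL, LK) = 90.00° ✓; |WL| = 13.10 ✓; bearing(W→R) − bearing(W→L) = 81.00° ✓; |WR| = 13.10 ✓; ∠(WR, RS) = 94.10° ✗; |RS| = 37.70 ✓.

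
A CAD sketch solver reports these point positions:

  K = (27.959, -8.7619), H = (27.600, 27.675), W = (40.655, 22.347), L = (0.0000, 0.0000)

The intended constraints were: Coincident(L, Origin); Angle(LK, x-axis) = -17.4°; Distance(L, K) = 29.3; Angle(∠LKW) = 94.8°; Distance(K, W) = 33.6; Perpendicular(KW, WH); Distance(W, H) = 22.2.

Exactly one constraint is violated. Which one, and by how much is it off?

Distance(W, H) = 22.2 — off by 8.10.

L = (0.00, 0.00) ✓; LK at -17.40° ✓; |LK| = 29.30 ✓; ∠LKW = 94.80° ✓; |KW| = 33.60 ✓; ∠(KW, WH) = 90.00° ✓; |WH| = 14.10 ✗.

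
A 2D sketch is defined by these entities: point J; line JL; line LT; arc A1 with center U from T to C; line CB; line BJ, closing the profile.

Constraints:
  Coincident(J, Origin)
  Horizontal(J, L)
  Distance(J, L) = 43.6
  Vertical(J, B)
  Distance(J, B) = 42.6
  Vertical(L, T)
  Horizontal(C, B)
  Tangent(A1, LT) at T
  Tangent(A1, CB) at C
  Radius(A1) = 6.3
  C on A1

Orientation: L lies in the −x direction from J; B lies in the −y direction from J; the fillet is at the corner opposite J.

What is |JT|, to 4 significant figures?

56.73

The virtual corner opposite J is at (-43.60, -42.60). The tangent condition forces UT to be normal to LT and since A1 is tangent to CB there, UC ⟂ CB, with radius 6.3, so the center U sits 6.3 in from both sides at U = (-37.30, -36.30). That places the tangent points at T = (-43.60, -36.30) on LT and C = (-37.30, -42.60) on CB. Then |JT| = |T − J| = 56.73.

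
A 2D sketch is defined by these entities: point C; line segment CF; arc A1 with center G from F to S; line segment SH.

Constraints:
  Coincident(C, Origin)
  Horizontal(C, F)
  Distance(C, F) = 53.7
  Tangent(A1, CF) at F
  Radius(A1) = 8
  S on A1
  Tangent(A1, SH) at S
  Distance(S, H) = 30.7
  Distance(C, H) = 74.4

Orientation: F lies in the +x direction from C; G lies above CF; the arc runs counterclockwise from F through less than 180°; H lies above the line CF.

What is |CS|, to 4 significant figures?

62.12

Checks: C.y = 0.00, F.y = 0.00 ✓; |GS| = 8.000 ✓; ∠(GS, SH) = 90.00° ✓; |SH| = 30.70 ✓; |CH| = 74.40 ✓.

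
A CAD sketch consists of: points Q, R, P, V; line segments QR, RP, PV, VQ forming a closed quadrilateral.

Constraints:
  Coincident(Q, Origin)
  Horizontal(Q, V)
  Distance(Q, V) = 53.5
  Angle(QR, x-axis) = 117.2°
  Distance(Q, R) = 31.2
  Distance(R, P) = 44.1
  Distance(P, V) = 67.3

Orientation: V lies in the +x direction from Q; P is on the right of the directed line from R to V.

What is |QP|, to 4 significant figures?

20.11

Q is at the origin; QV is horizontal with |QV| = 53.5 and V in +x, so V = (53.5, 0). QR runs at 117.2° with |QR| = 31.2, so R = (-14.26, 27.75). P is determined by |RP| = 44.1 and |PV| = 67.3 together: it lies at the intersection of circle(R, 44.1) and circle(V, 67.3). With |RV| = 73.22, the foot of the radical line on RV is 18.96 from R and the perpendicular offset is √(44.1² − 18.96²) = 39.81. Taking the right-of-RV solution: P = (-11.80, -16.28).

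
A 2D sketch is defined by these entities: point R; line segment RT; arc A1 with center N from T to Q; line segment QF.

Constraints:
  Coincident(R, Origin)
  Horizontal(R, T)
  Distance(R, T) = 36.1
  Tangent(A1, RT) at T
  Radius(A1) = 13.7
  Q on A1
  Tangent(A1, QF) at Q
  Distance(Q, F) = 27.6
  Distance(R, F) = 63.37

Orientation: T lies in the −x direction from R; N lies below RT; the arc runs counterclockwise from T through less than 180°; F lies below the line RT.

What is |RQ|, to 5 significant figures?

51.964

Checks: |NQ| = 13.70 ✓; ∠(NQ, QF) = 90.00° ✓; |QF| = 27.60 ✓; |RF| = 63.37 ✓.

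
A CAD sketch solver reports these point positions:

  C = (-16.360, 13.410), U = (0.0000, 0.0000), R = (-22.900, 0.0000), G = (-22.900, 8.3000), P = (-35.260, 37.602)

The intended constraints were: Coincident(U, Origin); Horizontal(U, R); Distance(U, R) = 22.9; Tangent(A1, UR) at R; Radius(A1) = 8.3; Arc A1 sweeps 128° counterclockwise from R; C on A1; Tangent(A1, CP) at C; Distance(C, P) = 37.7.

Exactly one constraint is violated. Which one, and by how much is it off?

Distance(C, P) = 37.7 — off by 7.00.

U = (0.00, 0.00) ✓; U.y = 0.00, R.y = 0.00 ✓; |UR| = 22.90 ✓; ∠(GR, RU) = 90.00° ✓; |GR| = 8.300 ✓; bearing(G→C) − bearing(G→R) = 128.0° ✓; |GC| = 8.300 ✓; ∠(GC, CP) = 90.00° ✓; |CP| = 30.70 ✗.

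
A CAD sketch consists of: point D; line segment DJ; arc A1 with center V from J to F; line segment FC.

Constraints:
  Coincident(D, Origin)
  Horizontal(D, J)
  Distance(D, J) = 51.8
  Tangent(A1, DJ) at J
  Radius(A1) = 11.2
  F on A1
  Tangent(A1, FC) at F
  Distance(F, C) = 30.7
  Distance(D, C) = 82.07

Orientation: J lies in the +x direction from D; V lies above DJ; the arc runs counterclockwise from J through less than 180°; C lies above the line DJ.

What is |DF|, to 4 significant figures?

62.45

Checks: D = (0.00, 0.00) ✓; |VF| = 11.20 ✓; ∠(VF, FC) = 90.00° ✓; |FC| = 30.70 ✓; |DC| = 82.07 ✓.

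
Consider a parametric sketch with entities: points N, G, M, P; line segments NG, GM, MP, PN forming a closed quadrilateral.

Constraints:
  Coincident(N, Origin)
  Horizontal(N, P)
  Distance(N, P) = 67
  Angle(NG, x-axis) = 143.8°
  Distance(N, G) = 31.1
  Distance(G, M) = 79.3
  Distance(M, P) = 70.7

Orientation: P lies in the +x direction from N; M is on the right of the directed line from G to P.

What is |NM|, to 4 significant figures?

51.90

Checks: |GM| = 79.30 ✓; |MP| = 70.70 ✓.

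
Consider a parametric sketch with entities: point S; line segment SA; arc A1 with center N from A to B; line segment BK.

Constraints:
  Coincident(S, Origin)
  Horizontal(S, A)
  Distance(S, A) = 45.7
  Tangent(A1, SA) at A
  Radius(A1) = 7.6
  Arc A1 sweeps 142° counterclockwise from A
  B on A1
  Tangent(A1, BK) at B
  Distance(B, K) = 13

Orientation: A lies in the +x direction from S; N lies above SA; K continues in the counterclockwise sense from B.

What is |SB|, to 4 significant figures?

52.18

S is at the origin; S and A share the same y with |SA| = 45.7 and A on the +x side, so A = (45.70, 0.000). Tangency of A1 to SA means the radius NA is perpendicular to SA, so N = A + (0, 7.6) = (45.70, 7.600). On A1, A sits at bearing -90° from N; a 142° counterclockwise sweep puts B at bearing 52°, so B = N + 7.6·(cos 52°, sin 52°) = (50.38, 13.59). Then |SB| = |B − S| = 52.18.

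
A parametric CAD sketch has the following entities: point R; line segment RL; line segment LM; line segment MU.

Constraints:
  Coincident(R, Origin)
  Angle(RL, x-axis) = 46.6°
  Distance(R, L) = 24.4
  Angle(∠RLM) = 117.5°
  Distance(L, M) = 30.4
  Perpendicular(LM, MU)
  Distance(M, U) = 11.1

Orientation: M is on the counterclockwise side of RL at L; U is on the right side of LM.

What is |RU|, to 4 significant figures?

52.99

R is at the origin; RL runs at 46.6° with length 24.4, so L = 24.4·(cos 46.6°, sin 46.6°) = (16.76, 17.73). ∠RLM = 117.5°, so LM runs at 46.6° + (180° − 117.5°) = 109.1° from the x-axis; with |LM| = 30.4, M = L + 30.4·(cos 109.1°, sin 109.1°) = (6.818, 46.45). The perpendicularity gives MU at right angles to LM; with |MU| = 11.1 on the right of LM, U = M + 11.1·(0.9449, 0.3272) = (17.31, 50.09). Then |RU| = |U − R| = 52.99.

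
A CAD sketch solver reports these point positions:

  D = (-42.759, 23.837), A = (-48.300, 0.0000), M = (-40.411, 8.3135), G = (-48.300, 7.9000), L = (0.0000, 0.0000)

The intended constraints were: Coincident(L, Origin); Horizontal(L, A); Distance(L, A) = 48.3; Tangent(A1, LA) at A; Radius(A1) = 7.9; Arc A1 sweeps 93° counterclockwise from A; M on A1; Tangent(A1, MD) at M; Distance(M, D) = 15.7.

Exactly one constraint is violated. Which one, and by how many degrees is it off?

Tangent(A1, MD) at M — off by 5.60°.

L = (0.00, 0.00) ✓; L.y = 0.00, A.y = 0.00 ✓; |LA| = 48.30 ✓; ∠(GA, AL) = 90.00° ✓; |GA| = 7.900 ✓; bearing(G→M) − bearing(G→A) = 93.00° ✓; |GM| = 7.900 ✓; ∠(GM, MD) = 84.40° ✗; |MD| = 15.70 ✓.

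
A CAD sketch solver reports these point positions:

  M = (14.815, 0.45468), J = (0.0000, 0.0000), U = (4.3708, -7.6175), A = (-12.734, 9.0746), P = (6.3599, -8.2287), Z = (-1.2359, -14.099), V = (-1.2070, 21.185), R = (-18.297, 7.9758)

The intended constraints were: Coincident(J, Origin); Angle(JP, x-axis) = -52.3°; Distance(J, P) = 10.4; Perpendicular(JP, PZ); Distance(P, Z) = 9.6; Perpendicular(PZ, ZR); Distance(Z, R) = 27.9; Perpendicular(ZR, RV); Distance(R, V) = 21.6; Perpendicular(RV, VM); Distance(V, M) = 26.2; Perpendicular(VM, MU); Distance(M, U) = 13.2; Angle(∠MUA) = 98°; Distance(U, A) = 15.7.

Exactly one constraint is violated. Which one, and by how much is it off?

Distance(U, A) = 15.7 — off by 8.20.

J = (0.00, 0.00) ✓; JP at -52.30° ✓; |JP| = 10.40 ✓; ∠(JP, PZ) = 90.00° ✓; |PZ| = 9.600 ✓; ∠(PZ, ZR) = 90.00° ✓; |ZR| = 27.90 ✓; ∠(ZR, RV) = 90.00° ✓; |RV| = 21.60 ✓; ∠(RV, VM) = 90.00° ✓; |VM| = 26.20 ✓; ∠(VM, MU) = 90.00° ✓; |MU| = 13.20 ✓; ∠MUA = 98.00° ✓; |UA| = 23.90 ✗.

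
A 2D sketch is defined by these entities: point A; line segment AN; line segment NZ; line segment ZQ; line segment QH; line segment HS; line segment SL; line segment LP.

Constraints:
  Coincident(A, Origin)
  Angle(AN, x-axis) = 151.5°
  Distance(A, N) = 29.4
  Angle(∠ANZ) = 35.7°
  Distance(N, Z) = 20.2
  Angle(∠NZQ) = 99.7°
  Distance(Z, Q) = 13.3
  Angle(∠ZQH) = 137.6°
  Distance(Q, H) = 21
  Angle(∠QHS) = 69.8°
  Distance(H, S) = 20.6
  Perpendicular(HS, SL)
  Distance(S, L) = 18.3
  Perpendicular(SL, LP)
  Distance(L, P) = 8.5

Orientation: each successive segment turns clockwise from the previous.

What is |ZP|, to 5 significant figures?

10.253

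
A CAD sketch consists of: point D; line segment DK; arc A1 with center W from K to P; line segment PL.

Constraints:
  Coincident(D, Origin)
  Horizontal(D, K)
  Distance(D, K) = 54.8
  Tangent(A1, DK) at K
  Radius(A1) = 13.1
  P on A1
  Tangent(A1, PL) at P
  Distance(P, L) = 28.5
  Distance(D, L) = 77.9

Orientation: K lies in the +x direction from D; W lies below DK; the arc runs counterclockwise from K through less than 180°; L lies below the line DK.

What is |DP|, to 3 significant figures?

50.5

D is at the origin; DK is horizontal with |DK| = 54.8 and K on the +x side, so K = (54.8, 0.00). A1 meets DK tangentially, so WK is at right angles to DK, so W = K + (0, -13.1) = (54.8, -13.1). Since WP ⟂ PL (tangency), |WL| = √(13.1² + 28.5²) = 31.4 regardless of where P sits on A1. So L lies on both circle(D, 77.9) and circle(W, 31.4); the below-DK intersection is L = (65.1, -42.7). P is the foot of the tangent from L: P = (45.4, -22.2).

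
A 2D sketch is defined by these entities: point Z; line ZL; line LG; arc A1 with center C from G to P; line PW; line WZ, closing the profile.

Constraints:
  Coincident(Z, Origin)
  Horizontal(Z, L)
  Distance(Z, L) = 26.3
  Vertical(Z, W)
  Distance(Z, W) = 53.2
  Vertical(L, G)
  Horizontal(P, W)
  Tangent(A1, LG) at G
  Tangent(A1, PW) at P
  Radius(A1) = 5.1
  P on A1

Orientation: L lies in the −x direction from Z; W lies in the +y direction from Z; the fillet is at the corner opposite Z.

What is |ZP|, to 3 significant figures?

57.3

Z is at the origin; ZL is horizontal with |ZL| = 26.3 and L on the −x side, so L = (-26.3, 0.00). ZW is vertical with |ZW| = 53.2 and W on the +y side, so W = (0.00, 53.2). The virtual corner opposite Z is at (-26.3, 53.2). Tangency of A1 to LG means the radius CG is perpendicular to LG and the tangent condition forces CP to be normal to PW, with radius 5.1, so the center C sits 5.1 in from both sides at C = (-21.2, 48.1). That places the tangent points at G = (-26.3, 48.1) on LG and P = (-21.2, 53.2) on PW. Then |ZP| = |P − Z| = 57.3.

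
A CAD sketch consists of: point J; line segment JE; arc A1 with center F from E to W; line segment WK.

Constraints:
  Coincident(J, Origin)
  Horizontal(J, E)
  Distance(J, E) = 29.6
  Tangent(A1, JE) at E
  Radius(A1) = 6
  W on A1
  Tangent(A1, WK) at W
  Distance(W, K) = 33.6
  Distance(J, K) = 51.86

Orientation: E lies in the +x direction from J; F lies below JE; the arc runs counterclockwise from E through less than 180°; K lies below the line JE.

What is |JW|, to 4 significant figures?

25.03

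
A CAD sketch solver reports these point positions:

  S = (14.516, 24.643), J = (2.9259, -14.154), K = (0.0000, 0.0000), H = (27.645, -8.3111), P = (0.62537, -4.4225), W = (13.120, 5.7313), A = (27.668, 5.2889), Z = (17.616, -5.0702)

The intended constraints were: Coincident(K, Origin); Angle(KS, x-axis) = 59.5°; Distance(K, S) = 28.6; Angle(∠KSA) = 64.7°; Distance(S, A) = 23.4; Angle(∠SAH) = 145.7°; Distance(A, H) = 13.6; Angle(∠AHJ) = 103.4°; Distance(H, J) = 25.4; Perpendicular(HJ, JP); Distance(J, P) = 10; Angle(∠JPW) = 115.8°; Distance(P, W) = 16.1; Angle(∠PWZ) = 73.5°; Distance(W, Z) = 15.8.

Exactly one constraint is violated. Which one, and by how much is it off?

Distance(W, Z) = 15.8 — off by 4.10.

K = (0.00, 0.00) ✓; KS at 59.50° ✓; |KS| = 28.60 ✓; ∠KSA = 64.70° ✓; |SA| = 23.40 ✓; ∠SAH = 145.7° ✓; |AH| = 13.60 ✓; ∠AHJ = 103.4° ✓; |HJ| = 25.40 ✓; ∠(HJ, JP) = 90.00° ✓; |JP| = 10.00 ✓; ∠JPW = 115.8° ✓; |PW| = 16.10 ✓; ∠PWZ = 73.50° ✓; |WZ| = 11.70 ✗.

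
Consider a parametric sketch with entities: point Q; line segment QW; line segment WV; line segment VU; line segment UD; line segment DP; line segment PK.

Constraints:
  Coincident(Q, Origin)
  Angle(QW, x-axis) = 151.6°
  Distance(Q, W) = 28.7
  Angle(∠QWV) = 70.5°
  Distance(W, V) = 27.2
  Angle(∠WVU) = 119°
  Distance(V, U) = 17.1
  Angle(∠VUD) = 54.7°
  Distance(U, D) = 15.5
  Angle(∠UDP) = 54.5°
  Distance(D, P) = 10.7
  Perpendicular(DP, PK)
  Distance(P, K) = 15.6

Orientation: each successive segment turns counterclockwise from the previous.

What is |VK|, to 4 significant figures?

19.53

Q is at the origin; QW runs at 151.6° with length 28.7, so W = (-25.25, 13.65). ∠QWV = 70.5° gives WV at -98.90° from the x-axis; with |WV| = 27.2, V = (-29.45, -13.22). ∠WVU = 119.0° gives VU at -37.90° from the x-axis; with |VU| = 17.1, U = (-15.96, -23.73). ∠VUD = 54.7° gives UD at 87.40° from the x-axis; with |UD| = 15.5, D = (-15.26, -8.242). ∠UDP = 54.5° gives DP at -147.1° from the x-axis; with |DP| = 10.7, P = (-24.24, -14.05). The perpendicularity gives PK at right angles to DP, so PK runs at -57.10°; with |PK| = 15.6, K = (-15.77, -27.15). Then |VK| = |K − V| = 19.53.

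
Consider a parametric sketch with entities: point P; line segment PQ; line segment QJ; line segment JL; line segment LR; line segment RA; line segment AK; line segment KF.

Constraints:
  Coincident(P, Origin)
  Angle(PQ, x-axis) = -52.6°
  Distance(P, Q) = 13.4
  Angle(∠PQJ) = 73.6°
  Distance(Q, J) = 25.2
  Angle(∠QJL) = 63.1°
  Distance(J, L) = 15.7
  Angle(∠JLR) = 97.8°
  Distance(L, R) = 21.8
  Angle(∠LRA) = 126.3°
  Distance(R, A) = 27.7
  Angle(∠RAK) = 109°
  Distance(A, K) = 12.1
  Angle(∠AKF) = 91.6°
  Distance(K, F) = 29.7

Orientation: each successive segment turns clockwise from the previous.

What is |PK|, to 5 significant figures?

39.874

P is at the origin; PQ runs at -52.6° with length 13.4, so Q = (8.1388, -10.645). ∠PQJ = 73.6° gives QJ at -159.00° from the x-axis; with |QJ| = 25.2, J = (-15.387, -19.676). ∠QJL = 63.1° gives JL at 84.100° from the x-axis; with |JL| = 15.7, L = (-13.774, -4.0592). ∠JLR = 97.8° gives LR at 1.9000° from the x-axis; with |LR| = 21.8, R = (8.0145, -3.3364). ∠LRA = 126.3° gives RA at -51.800° from the x-axis; with |RA| = 27.7, A = (25.144, -25.105). ∠RAK = 109.0° gives AK at -122.80° from the x-axis; with |AK| = 12.1, K = (18.590, -35.276). Then |PK| = |K − P| = 39.874.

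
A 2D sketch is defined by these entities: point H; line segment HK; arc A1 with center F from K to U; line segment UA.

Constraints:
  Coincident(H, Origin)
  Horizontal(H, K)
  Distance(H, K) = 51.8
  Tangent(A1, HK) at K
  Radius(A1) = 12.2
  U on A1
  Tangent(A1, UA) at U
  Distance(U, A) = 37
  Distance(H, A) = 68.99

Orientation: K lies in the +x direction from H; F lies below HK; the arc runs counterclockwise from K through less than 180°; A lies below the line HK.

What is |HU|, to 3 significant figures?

42.4

H is at the origin; HK is horizontal with |HK| = 51.8 and K on the +x side, so K = (51.8, 0.00). The tangent condition forces FK to be normal to HK, so F = K + (0, -12.2) = (51.8, -12.2). Since FU ⟂ UA (tangency), |FA| = √(12.2² + 37.0²) = 39.0 regardless of where U sits on A1. So A lies on both circle(H, 68.99) and circle(F, 39.0); the below-HK intersection is A = (46.7, -50.8). U is the foot of the tangent from A: U = (39.8, -14.5).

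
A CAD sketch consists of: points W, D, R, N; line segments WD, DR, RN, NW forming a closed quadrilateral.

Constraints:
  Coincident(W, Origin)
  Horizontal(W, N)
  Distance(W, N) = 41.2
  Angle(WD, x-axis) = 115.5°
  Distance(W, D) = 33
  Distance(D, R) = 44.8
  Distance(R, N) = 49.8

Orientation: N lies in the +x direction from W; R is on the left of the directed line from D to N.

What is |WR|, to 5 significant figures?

54.734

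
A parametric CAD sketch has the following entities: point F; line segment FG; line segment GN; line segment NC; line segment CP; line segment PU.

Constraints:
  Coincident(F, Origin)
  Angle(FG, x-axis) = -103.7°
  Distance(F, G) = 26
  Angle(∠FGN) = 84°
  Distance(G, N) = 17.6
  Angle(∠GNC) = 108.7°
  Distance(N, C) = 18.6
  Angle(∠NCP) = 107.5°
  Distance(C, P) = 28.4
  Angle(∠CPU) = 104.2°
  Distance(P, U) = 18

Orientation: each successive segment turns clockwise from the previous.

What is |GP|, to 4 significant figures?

34.40

∠GNC = 108.7° gives NC at 89.00° from the x-axis; with |NC| = 18.6, C = (-22.40, -0.7302). ∠NCP = 107.5° gives CP at 16.50° from the x-axis; with |CP| = 28.4, P = (4.827, 7.336). Then |GP| = |P − G| = 34.40.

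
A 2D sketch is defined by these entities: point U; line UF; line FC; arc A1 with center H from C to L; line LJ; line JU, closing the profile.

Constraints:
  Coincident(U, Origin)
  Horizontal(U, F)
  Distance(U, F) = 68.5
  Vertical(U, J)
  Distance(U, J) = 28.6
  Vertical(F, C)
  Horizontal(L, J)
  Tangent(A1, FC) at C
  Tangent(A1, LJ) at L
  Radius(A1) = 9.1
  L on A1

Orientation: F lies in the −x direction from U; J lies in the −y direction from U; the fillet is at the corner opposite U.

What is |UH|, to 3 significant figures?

62.5

U is at the origin; U and F share the same y with |UF| = 68.5 and F on the −x side, so F = (-68.5, 0.00). U and J share the same x with |UJ| = 28.6 and J on the −y side, so J = (0.00, -28.6). The virtual corner opposite U is at (-68.5, -28.6). The tangent condition forces HC to be normal to FC and the tangent condition forces HL to be normal to LJ, with radius 9.1, so the center H sits 9.1 in from both sides at H = (-59.4, -19.5). Then |UH| = |H − U| = 62.5.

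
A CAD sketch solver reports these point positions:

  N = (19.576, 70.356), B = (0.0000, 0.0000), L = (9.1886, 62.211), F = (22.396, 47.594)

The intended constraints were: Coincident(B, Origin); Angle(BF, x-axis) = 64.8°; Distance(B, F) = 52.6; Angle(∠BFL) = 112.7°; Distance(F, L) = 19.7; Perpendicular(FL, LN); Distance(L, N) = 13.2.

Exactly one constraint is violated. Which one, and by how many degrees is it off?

Perpendicular(FL, LN) — off by 4.00°.

B = (0.00, 0.00) ✓; BF at 64.80° ✓; |BF| = 52.60 ✓; ∠BFL = 112.7° ✓; |FL| = 19.70 ✓; ∠(FL, LN) = 94.00° ✗; |LN| = 13.20 ✓.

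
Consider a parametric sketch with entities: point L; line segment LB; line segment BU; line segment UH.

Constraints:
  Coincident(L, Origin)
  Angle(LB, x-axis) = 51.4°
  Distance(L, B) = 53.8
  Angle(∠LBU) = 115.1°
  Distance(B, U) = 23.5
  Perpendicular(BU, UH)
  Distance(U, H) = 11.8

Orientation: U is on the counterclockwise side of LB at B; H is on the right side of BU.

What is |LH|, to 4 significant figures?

76.21

∠LBU = 115.1°, so BU runs at 51.4° + (180° − 115.1°) = 116.3° from the x-axis; with |BU| = 23.5, U = B + 23.5·(cos 116.3°, sin 116.3°) = (23.15, 63.11). BU is perpendicular to UH; with |UH| = 11.8 on the right of BU, H = U + 11.8·(0.8965, 0.4431) = (33.73, 68.34). Then |LH| = |H − L| = 76.21.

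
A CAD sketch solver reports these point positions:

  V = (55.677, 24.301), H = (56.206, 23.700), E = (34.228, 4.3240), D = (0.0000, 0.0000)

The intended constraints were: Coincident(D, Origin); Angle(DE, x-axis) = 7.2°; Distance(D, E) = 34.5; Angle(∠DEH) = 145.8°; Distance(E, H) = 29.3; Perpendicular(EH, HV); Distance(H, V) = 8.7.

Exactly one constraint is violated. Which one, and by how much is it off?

Distance(H, V) = 8.7 — off by 7.90.

D = (0.00, 0.00) ✓; DE at 7.200° ✓; |DE| = 34.50 ✓; ∠DEH = 145.8° ✓; |EH| = 29.30 ✓; ∠(EH, HV) = 89.95° ✓; |HV| = 0.8007 ✗.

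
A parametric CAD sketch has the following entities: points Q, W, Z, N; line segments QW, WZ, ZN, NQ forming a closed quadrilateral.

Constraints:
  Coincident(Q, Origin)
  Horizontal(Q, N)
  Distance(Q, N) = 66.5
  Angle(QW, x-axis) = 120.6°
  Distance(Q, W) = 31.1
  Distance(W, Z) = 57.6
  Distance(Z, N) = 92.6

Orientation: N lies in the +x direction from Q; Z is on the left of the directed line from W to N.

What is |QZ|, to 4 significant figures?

77.40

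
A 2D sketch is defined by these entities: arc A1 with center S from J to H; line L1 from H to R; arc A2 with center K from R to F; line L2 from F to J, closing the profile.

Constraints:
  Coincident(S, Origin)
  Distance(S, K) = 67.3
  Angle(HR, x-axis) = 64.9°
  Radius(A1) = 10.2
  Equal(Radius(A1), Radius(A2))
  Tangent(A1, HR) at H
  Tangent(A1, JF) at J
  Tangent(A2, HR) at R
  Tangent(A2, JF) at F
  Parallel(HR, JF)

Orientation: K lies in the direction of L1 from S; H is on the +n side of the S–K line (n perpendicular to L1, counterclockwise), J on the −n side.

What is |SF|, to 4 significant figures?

68.07

Tangency of A1 to both parallel lines with radius 10.2 puts H and J at S ± 10.2·n: H = (-9.237, 4.327), J = (9.237, -4.327). Equal radii place R and F the same way about K: R = K + 10.2·n = (19.31, 65.27), F = K − 10.2·n = (37.79, 56.62). Then |SF| = |F − S| = 68.07.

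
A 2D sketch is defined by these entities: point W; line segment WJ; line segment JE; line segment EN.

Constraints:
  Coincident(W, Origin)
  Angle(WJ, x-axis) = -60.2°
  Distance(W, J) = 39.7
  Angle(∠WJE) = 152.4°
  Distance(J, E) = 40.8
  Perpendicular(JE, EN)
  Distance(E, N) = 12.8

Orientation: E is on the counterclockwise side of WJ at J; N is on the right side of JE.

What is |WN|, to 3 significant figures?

82.1

W is at the origin; WJ runs at -60.2° with length 39.7, so J = 39.7·(cos -60.2°, sin -60.2°) = (19.7, -34.5). ∠WJE = 152.4°, so JE runs at -60.2° + (180° − 152.4°) = -32.6° from the x-axis; with |JE| = 40.8, E = J + 40.8·(cos -32.6°, sin -32.6°) = (54.1, -56.4). The perpendicularity gives EN at right angles to JE; with |EN| = 12.8 on the right of JE, N = E + 12.8·(-0.539, -0.842) = (47.2, -67.2). Then |WN| = |N − W| = 82.1.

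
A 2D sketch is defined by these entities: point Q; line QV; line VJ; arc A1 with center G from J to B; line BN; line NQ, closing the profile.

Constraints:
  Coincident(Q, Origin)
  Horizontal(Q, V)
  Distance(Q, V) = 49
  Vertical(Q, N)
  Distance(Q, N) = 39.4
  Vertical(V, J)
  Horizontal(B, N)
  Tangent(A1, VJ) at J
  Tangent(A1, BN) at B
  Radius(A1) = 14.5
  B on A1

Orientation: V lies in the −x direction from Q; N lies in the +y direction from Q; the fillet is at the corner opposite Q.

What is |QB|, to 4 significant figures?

52.37

Q is at the origin; QV is horizontal with |QV| = 49.0 and V on the −x side, so V = (-49.00, 0.000). Q and N share the same x with |QN| = 39.4 and N on the +y side, so N = (0.000, 39.40). The virtual corner opposite Q is at (-49.00, 39.40). Since A1 is tangent to VJ there, GJ ⟂ VJ and tangency of A1 to BN means the radius GB is perpendicular to BN, with radius 14.5, so the center G sits 14.5 in from both sides at G = (-34.50, 24.90). That places the tangent points at J = (-49.00, 24.90) on VJ and B = (-34.50, 39.40) on BN. Then |QB| = |B − Q| = 52.37.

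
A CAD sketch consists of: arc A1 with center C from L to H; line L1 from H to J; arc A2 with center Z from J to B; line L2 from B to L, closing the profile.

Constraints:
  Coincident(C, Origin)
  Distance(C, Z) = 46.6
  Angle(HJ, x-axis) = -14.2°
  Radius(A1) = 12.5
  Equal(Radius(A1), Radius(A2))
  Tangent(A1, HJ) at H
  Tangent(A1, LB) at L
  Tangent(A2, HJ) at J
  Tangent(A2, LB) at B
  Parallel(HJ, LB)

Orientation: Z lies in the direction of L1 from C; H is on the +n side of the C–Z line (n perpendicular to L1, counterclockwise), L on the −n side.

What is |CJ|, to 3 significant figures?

48.2

The slot axis is L1's direction at -14.2°, so u = (cos -14.2°, sin -14.2°) = (0.969, -0.245) and n = (−sin -14.2°, cos -14.2°) = (0.245, 0.969). C is at the origin and Z lies 46.6 along u from C, so Z = 46.6·u = (45.2, -11.4). Tangency of A1 to both parallel lines with radius 12.5 puts H and L at C ± 12.5·n: H = (3.07, 12.1), L = (-3.07, -12.1). Equal radii place J and B the same way about Z: J = Z + 12.5·n = (48.2, 0.687), B = Z − 12.5·n = (42.1, -23.5). Then |CJ| = |J − C| = 48.2.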